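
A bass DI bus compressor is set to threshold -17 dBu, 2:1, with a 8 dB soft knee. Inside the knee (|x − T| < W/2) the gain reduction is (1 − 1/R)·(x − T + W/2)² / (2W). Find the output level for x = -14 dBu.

x − T + W/2 = -14 − (-17) + 4 = 7.
GR = (1 − 1/2) × 7² / 16 = 0.5 × 49 / 16 = 1.53125 dB.
Output = -14 − 1.53125 = -15.53125 dBu.

-15.53125 dBu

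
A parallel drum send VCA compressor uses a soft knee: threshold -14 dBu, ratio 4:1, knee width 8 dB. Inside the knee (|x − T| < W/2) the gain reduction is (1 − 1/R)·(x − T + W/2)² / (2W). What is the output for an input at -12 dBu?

-13.6875 dBu

x − T + W/2 = -12 − (-14) + 4 = 6.
GR = (1 − 1/4) × 6² / 16 = 0.75 × 36 / 16 = 1.6875 dB.
Output = -12 − 1.6875 = -13.6875 dBu.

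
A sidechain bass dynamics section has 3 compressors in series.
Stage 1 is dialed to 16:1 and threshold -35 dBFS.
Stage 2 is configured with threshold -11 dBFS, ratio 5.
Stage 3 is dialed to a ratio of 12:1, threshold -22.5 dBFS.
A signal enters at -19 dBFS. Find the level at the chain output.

Stage 1: 16 dB above -35 dBFS, reduced 16:1 to 1 dB above → -34 dBFS.
Stage 2: -34 dBFS is at or below the -11 dBFS threshold — no compression; output -34 dBFS.
Stage 3: -34 dBFS is at or below the -22.5 dBFS threshold — no compression; output -34 dBFS.

-34 dBFS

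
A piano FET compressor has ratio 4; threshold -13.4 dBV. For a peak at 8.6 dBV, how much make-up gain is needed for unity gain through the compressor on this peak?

Without make-up, output = threshold + overshoot/4 = -13.4 + 5.5 = -7.9 dBV.
Gap to target: 16.5 dB.

16.5 dB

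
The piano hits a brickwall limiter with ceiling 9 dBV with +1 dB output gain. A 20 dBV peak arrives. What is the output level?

10 dBV

A brickwall limiter is an ∞:1 compressor: any input above the ceiling is clamped to 9 dBV.
Output gain then adds 1 dB: 9 + 1 = 10 dBV.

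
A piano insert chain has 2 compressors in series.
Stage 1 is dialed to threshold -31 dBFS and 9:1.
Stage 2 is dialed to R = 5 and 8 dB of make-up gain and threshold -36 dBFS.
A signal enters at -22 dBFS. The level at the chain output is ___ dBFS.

-26.8 dBFS

Stage 1: overshoot 9 dB → 9/9 = 1 dB → -30 dBFS.
Stage 2: overshoot 6 dB → 6/5 = 1.2 dB → -34.8 dBFS; +8 dB make-up → -26.8 dBFS.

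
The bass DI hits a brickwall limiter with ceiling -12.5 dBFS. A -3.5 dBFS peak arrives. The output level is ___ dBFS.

At ∞:1, everything above -12.5 dBFS is held at the ceiling.

-12.5 dBFS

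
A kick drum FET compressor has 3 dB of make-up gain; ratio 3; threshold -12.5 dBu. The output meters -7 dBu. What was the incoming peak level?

-5 dBu

Stripping the +3 dB make-up gives -10 dBu at the gain stage.
Post-compression overshoot = -10 − (-12.5) = 2.5 dB.
Before 3:1 compression the overshoot was 2.5 × 3 = 7.5 dB, so input = -12.5 + 7.5 = -5 dBu.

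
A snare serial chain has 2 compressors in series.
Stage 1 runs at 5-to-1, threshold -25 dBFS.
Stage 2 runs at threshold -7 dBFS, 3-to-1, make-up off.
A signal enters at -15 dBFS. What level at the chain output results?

-23 dBFS

Stage 1: overshoot 10 dB → 10/5 = 2 dB → -23 dBFS.
Stage 2: below threshold (-23 ≤ -7); passes unchanged; output -23 dBFS.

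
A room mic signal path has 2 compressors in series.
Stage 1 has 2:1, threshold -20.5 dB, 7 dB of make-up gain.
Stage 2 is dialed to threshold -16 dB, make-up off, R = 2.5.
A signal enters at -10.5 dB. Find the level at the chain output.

Stage 1: 10 dB above -20.5 dB, reduced 2:1 to 5 dB above → -15.5 dB; +7 dB make-up → -8.5 dB.
Stage 2: 7.5 dB above -16 dB, reduced 2.5:1 to 3 dB above → -13 dB.

-13 dB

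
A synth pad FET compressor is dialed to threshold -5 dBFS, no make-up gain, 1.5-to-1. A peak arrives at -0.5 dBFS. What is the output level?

-0.5 dBFS sits 4.5 dB over threshold.
The 4.5 dB excess becomes 3 dB after 1.5:1 reduction.
Output = -5 + 3 = -2 dBFS.

-2 dBFS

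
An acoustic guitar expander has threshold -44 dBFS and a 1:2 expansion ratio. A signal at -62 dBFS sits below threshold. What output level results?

The input is 18 dB below the -44 dBFS threshold.
A 1:2 expander multiplies undershoot by 2: 18 × 2 = 36 dB below threshold.
Output = -44 − 36 = -80 dBFS.

-80 dBFS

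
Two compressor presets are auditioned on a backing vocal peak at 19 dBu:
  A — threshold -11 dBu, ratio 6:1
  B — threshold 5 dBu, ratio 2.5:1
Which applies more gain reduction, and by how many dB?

A: overshoot 30 dB → output overshoot 5 dB → GR 25 dB.
B: overshoot 14 dB → output overshoot 5.6 dB → GR 8.4 dB.
A applies 16.6 dB more gain reduction.

A, by 16.6 dB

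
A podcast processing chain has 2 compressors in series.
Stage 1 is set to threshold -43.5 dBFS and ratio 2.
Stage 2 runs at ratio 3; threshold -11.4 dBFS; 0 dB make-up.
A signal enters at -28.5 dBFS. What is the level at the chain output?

Stage 1: 15 dB above -43.5 dBFS, reduced 2:1 to 7.5 dB above → -36 dBFS.
Stage 2: -36 dBFS is at or below the -11.4 dBFS threshold — no compression; output -36 dBFS.

-36 dBFS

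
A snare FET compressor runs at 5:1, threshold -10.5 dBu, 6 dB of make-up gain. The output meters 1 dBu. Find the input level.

Stripping the +6 dB make-up gives -5 dBu at the gain stage.
The compressed level sits -5 − (-10.5) = 5.5 dB over threshold.
Input overshoot = R × output overshoot = 27.5 dB → input = -10.5 + 27.5 = 17 dBu.

17 dBu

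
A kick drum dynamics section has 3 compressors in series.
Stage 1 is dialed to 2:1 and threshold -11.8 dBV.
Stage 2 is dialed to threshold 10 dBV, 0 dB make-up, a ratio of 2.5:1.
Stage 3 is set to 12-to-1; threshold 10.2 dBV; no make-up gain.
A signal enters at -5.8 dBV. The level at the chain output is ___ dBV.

-8.8 dBV

Stage 1: overshoot 6 dB → 6/2 = 3 dB → -8.8 dBV.
Stage 2: -8.8 dBV ≤ 10 dBV, so stage 2 doesn't engage; output -8.8 dBV.
Stage 3: below threshold (-8.8 ≤ 10.2); passes unchanged; output -8.8 dBV.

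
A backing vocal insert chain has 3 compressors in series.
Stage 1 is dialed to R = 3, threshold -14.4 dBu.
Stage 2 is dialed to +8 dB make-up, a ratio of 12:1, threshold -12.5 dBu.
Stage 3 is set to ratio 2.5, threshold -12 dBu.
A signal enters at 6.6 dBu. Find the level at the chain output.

Stage 1: 6.6 dBu is 21 dB over -14.4 dBu; at 3:1 that becomes 7 dB over, giving -7.4 dBu.
Stage 2: overshoot 5.1 dB → 5.1/12 = 0.425 dB → -12.075 dBu; +8 dB make-up → -4.075 dBu.
Stage 3: 7.925 dB above -12 dBu, reduced 2.5:1 to 3.17 dB above → -8.83 dBu.

-8.83 dBu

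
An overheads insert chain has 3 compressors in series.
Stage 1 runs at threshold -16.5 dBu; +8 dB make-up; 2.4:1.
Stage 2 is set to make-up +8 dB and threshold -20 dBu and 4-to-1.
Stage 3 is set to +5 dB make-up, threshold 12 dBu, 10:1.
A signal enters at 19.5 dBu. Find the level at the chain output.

-0.375 dBu

Stage 1: 19.5 dBu is 36 dB over -16.5 dBu; at 2.4:1 that becomes 15 dB over, giving -1.5 dBu; +8 dB make-up → 6.5 dBu.
Stage 2: overshoot 26.5 dB → 26.5/4 = 6.625 dB → -13.375 dBu; +8 dB make-up → -5.375 dBu.
Stage 3: -5.375 dBu ≤ 12 dBu, so stage 3 doesn't engage; make-up brings it to -0.375 dBu.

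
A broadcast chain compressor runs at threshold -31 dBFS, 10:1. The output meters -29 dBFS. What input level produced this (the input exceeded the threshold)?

-11 dBFS

The compressed level sits -29 − (-31) = 2 dB over threshold.
Undo the ratio: input overshoot = 2 × 10 = 20 dB, giving input = -11 dBFS.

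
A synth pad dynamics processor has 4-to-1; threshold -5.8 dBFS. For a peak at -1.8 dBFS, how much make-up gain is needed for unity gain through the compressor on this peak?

Overshoot 4 dB → 4/4 = 1 dB after compression, so the compressed level is -5.8 + 1 = -4.8 dBFS.
Make-up = target − compressed = -1.8 − (-4.8) = 3 dB.

3 dB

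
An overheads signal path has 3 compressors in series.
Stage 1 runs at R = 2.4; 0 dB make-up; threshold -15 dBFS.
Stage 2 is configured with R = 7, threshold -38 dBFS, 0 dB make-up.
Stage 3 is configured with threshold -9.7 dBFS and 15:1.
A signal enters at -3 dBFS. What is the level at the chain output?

-34 dBFS

Stage 1: 12 dB above -15 dBFS, reduced 2.4:1 to 5 dB above → -10 dBFS.
Stage 2: 28 dB above -38 dBFS, reduced 7:1 to 4 dB above → -34 dBFS.
Stage 3: below threshold (-34 ≤ -9.7); passes unchanged; output -34 dBFS.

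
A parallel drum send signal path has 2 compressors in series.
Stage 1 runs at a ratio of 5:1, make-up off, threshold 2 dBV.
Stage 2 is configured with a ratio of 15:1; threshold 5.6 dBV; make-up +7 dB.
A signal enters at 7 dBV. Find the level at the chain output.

10 dBV

Stage 1: 7 dBV is 5 dB over 2 dBV; at 5:1 that becomes 1 dB over, giving 3 dBV.
Stage 2: 3 dBV ≤ 5.6 dBV, so stage 2 doesn't engage; make-up brings it to 10 dBV.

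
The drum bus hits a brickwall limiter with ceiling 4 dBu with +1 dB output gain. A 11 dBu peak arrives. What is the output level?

The limiter clamps the peak to its 4 dBu ceiling.
Output gain then adds 1 dB: 4 + 1 = 5 dBu.

5 dBu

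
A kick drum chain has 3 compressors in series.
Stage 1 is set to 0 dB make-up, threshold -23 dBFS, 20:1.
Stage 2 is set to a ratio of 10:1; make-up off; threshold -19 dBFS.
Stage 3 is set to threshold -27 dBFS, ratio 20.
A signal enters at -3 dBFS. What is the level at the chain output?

Stage 1: -3 dBFS is 20 dB over -23 dBFS; at 20:1 that becomes 1 dB over, giving -22 dBFS.
Stage 2: -22 dBFS ≤ -19 dBFS, so stage 2 doesn't engage; output -22 dBFS.
Stage 3: -22 dBFS is 5 dB over -27 dBFS; at 20:1 that becomes 0.25 dB over, giving -26.75 dBFS.

-26.75 dBFS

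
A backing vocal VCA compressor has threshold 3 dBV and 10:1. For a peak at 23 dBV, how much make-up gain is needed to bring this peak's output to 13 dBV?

8 dB

Overshoot 20 dB → 20/10 = 2 dB after compression, so the compressed level is 3 + 2 = 5 dBV.
Make-up = target − compressed = 13 − 5 = 8 dB.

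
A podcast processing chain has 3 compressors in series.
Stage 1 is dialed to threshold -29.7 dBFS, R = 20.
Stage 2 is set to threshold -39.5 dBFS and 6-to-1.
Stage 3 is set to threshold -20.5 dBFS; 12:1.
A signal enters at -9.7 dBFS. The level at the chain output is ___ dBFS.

Stage 1: -9.7 dBFS is 20 dB over -29.7 dBFS; at 20:1 that becomes 1 dB over, giving -28.7 dBFS.
Stage 2: -28.7 dBFS is 10.8 dB over -39.5 dBFS; at 6:1 that becomes 1.8 dB over, giving -37.7 dBFS.
Stage 3: below threshold (-37.7 ≤ -20.5); passes unchanged; output -37.7 dBFS.

-37.7 dBFS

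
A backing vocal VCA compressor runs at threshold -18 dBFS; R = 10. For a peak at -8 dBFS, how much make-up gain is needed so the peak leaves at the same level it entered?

9 dB

The peak compresses to -18 + 10/10 = -17 dBFS.
To reach -8 dBFS requires -8 − (-17) = 9 dB of make-up.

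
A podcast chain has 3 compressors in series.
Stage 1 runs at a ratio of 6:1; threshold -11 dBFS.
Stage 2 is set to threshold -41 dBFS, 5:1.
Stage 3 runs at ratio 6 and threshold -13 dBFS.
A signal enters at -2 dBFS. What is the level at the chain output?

Stage 1: overshoot 9 dB → 9/6 = 1.5 dB → -9.5 dBFS.
Stage 2: overshoot 31.5 dB → 31.5/5 = 6.3 dB → -34.7 dBFS.
Stage 3: below threshold (-34.7 ≤ -13); passes unchanged; output -34.7 dBFS.

-34.7 dBFS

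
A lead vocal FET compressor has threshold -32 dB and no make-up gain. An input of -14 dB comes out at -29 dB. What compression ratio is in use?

6:1

Input overshoot = -14 − (-32) = 18 dB; output overshoot = -29 − (-32) = 3 dB.
Ratio = 18 / 3 = 6.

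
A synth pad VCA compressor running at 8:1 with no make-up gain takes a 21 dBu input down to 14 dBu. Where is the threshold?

13 dBu

Gain reduction = 21 − 14 = 7 dB; output overshoot = GR / (R − 1) = 7 / 7 = 1 dB.
Threshold = output − output overshoot = 14 − 1 = 13 dBu.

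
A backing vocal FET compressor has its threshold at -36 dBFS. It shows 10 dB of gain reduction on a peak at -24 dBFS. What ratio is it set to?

Input overshoot = -24 − (-36) = 12 dB.
Output overshoot = 12 − 10 = 2 dB.
Ratio = input overshoot / output overshoot = 12 / 2 = 6.

6:1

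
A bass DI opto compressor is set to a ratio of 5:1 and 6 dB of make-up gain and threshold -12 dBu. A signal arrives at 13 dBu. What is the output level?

-1 dBu

Overshoot: 13 − (-12) = 25 dB.
The 25 dB excess becomes 5 dB after 5:1 reduction.
So the level is -12 + 5 = -7 dBu; make-up adds 6 dB, giving -1 dBu.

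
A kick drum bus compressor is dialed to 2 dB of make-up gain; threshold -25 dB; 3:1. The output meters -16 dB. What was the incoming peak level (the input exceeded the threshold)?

Remove make-up: -16 − 2 = -18 dB.
That's 7 dB above the -25 dB threshold.
Input overshoot = R × output overshoot = 21 dB → input = -25 + 21 = -4 dB.

-4 dB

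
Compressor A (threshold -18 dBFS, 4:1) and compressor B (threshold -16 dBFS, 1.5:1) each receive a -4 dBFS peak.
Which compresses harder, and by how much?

A, by 6.5 dB

A: 14 dB over, compressed to 3.5 dB over, so 10.5 dB of GR.
B: 12 dB over, compressed to 8 dB over, so 4 dB of GR.
A reduces 6.5 dB more.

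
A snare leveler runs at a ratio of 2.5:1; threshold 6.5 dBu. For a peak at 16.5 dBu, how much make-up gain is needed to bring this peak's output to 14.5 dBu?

4 dB

Overshoot 10 dB → 10/2.5 = 4 dB after compression, so the compressed level is 6.5 + 4 = 10.5 dBu.
Make-up = target − compressed = 14.5 − 10.5 = 4 dB.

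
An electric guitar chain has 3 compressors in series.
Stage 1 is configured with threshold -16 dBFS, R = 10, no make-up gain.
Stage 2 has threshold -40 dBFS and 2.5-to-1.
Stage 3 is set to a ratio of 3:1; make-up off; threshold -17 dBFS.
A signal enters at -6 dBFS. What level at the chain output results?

Stage 1: 10 dB above -16 dBFS, reduced 10:1 to 1 dB above → -15 dBFS.
Stage 2: overshoot 25 dB → 25/2.5 = 10 dB → -30 dBFS.
Stage 3: -30 dBFS is at or below the -17 dBFS threshold — no compression; output -30 dBFS.

-30 dBFS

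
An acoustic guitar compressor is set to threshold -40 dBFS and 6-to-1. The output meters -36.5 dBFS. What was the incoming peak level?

-19 dBFS

That's 3.5 dB above the -40 dBFS threshold.
Before 6:1 compression the overshoot was 3.5 × 6 = 21 dB, so input = -40 + 21 = -19 dBFS.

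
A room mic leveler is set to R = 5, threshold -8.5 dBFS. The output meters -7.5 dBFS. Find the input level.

Post-compression overshoot = -7.5 − (-8.5) = 1 dB.
Undo the ratio: input overshoot = 1 × 5 = 5 dB, giving input = -3.5 dBFS.

-3.5 dBFS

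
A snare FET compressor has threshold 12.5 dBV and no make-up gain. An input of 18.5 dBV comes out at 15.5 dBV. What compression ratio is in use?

Input overshoot = 18.5 − 12.5 = 6 dB; output overshoot = 15.5 − 12.5 = 3 dB.
Ratio = 6 / 3 = 2.

2:1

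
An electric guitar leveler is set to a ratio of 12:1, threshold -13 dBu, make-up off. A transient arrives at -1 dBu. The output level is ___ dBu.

-12 dBu

Overshoot: -1 − (-13) = 12 dB.
12:1 compression reduces that to 12/12 = 1 dB over.
Output = -13 + 1 = -12 dBu.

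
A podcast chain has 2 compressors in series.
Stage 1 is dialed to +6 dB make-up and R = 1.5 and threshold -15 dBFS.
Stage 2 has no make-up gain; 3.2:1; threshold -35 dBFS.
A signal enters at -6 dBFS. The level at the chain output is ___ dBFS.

-25 dBFS

Stage 1: 9 dB above -15 dBFS, reduced 1.5:1 to 6 dB above → -9 dBFS; +6 dB make-up → -3 dBFS.
Stage 2: -3 dBFS is 32 dB over -35 dBFS; at 3.2:1 that becomes 10 dB over, giving -25 dBFS.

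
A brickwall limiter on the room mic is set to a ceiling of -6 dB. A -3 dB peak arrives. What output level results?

-6 dB

The limiter clamps the peak to its -6 dB ceiling.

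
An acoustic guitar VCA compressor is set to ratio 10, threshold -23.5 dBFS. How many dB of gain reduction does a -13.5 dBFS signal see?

Overshoot = -13.5 − (-23.5) = 10 dB.
After 10:1 compression the overshoot becomes 10/10 = 1 dB.
GR = overshoot in − overshoot out = 10 − 1 = 9 dB.

9 dB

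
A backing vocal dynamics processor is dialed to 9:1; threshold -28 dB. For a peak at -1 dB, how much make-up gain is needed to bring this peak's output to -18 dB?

7 dB

The peak compresses to -28 + 27/9 = -25 dB.
To reach -18 dB requires -18 − (-25) = 7 dB of make-up.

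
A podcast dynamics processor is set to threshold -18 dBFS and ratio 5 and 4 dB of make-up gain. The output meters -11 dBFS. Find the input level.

Remove make-up: -11 − 4 = -15 dBFS.
That's 3 dB above the -18 dBFS threshold.
Before 5:1 compression the overshoot was 3 × 5 = 15 dB, so input = -18 + 15 = -3 dBFS.

-3 dBFS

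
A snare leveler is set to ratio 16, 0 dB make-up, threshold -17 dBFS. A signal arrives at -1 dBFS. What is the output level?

-16 dBFS

The input is 16 dB above the -17 dBFS threshold.
At 16:1 the overshoot is divided by 16, leaving 1 dB above threshold.
Output = -17 + 1 = -16 dBFS.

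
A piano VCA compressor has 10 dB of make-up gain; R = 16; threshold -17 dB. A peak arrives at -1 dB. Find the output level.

-1 dB sits 16 dB over threshold.
The 16 dB excess becomes 1 dB after 16:1 reduction.
So the level is -17 + 1 = -16 dB; make-up adds 10 dB, giving -6 dB.

-6 dB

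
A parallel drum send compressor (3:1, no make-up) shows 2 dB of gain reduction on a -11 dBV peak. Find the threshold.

-14 dBV

Input is 3 dB above T (since output overshoot × R = input overshoot: (-13 − T)·3 = -11 − T gives T = -14 dBV).
Check: -14 + (-11 − (-14))/3 = -14 + 1 = -13 dBV. ✓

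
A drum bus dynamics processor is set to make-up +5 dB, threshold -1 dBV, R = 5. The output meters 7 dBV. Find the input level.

14 dBV

Stripping the +5 dB make-up gives 2 dBV at the gain stage.
The compressed level sits 2 − (-1) = 3 dB over threshold.
Before 5:1 compression the overshoot was 3 × 5 = 15 dB, so input = -1 + 15 = 14 dBV.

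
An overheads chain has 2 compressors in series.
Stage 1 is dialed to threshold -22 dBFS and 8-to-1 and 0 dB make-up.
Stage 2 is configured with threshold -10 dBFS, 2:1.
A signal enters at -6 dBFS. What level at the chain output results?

Stage 1: overshoot 16 dB → 16/8 = 2 dB → -20 dBFS.
Stage 2: -20 dBFS is at or below the -10 dBFS threshold — no compression; output -20 dBFS.

-20 dBFS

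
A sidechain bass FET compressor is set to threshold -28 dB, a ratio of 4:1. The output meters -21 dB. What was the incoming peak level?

0 dB

The compressed level sits -21 − (-28) = 7 dB over threshold.
Undo the ratio: input overshoot = 7 × 4 = 28 dB, giving input = 0 dB.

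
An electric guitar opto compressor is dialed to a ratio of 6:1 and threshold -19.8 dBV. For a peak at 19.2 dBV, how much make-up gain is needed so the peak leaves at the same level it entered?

32.5 dB

Overshoot 39 dB → 39/6 = 6.5 dB after compression, so the compressed level is -19.8 + 6.5 = -13.3 dBV.
Make-up = target − compressed = 19.2 − (-13.3) = 32.5 dB.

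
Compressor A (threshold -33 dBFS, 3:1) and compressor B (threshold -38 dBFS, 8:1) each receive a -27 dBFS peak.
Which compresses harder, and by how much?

A: 6 dB over, compressed to 2 dB over, so 4 dB of GR.
B: 11 dB over, compressed to 1.375 dB over, so 9.625 dB of GR.
B applies 5.625 dB more gain reduction.

B, by 5.625 dB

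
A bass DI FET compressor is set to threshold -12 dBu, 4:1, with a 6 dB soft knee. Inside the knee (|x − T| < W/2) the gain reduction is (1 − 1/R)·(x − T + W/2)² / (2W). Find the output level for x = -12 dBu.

x − T + W/2 = -12 − (-12) + 3 = 3.
GR = (1 − 1/4) × 3² / 12 = 0.75 × 9 / 12 = 0.5625 dB.
Output = -12 − 0.5625 = -12.5625 dBu.

-12.5625 dBu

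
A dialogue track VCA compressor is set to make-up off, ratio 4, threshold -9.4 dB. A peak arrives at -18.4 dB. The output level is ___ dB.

-18.4 dB

-18.4 dB is 9 dB below the -9.4 dB threshold, so no gain reduction is applied.
Output = input = -18.4 dB.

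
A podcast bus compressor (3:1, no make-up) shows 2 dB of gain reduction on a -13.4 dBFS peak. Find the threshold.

-16.4 dBFS

Gain reduction = -13.4 − (-15.4) = 2 dB; output overshoot = GR / (R − 1) = 2 / 2 = 1 dB.
Threshold = output − output overshoot = -15.4 − 1 = -16.4 dBFS.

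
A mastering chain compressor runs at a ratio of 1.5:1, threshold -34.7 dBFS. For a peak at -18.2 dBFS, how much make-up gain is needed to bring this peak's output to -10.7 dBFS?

Overshoot 16.5 dB → 16.5/1.5 = 11 dB after compression, so the compressed level is -34.7 + 11 = -23.7 dBFS.
Make-up = target − compressed = -10.7 − (-23.7) = 13 dB.

13 dB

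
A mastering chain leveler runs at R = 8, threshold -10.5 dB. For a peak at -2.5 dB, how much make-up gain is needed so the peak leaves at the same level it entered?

7 dB

Overshoot 8 dB → 8/8 = 1 dB after compression, so the compressed level is -10.5 + 1 = -9.5 dB.
Make-up = target − compressed = -2.5 − (-9.5) = 7 dB.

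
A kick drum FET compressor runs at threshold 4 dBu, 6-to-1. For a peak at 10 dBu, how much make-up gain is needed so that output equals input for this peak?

The peak compresses to 4 + 6/6 = 5 dBu.
To reach 10 dBu requires 10 − 5 = 5 dB of make-up.

5 dB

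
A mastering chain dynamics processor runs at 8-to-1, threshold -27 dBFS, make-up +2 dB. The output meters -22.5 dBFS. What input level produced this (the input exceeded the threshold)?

-7 dBFS

Before make-up, the level was -22.5 − 2 = -24.5 dBFS.
Post-compression overshoot = -24.5 − (-27) = 2.5 dB.
Input overshoot = R × output overshoot = 20 dB → input = -27 + 20 = -7 dBFS.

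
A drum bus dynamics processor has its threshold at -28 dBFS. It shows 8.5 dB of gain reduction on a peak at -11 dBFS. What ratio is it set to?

2:1

Input overshoot = -11 − (-28) = 17 dB.
Output overshoot = 17 − 8.5 = 8.5 dB.
Ratio = input overshoot / output overshoot = 17 / 8.5 = 2.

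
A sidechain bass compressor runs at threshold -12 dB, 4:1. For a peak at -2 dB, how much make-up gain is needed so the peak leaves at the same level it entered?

7.5 dB

Overshoot 10 dB → 10/4 = 2.5 dB after compression, so the compressed level is -12 + 2.5 = -9.5 dB.
Make-up = target − compressed = -2 − (-9.5) = 7.5 dB.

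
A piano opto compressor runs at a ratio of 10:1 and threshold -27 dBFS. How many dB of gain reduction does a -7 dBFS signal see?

-7 dBFS exceeds the threshold by 20 dB.
A 10:1 ratio leaves 2 dB of that excess.
GR = overshoot in − overshoot out = 20 − 2 = 18 dB.

18 dB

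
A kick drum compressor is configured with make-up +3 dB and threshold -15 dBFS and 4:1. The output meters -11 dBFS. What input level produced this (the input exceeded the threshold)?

Stripping the +3 dB make-up gives -14 dBFS at the gain stage.
That's 1 dB above the -15 dBFS threshold.
Input overshoot = R × output overshoot = 4 dB → input = -15 + 4 = -11 dBFS.

-11 dBFS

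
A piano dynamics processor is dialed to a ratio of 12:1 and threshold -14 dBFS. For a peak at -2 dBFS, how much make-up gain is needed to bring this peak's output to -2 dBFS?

11 dB

Overshoot 12 dB → 12/12 = 1 dB after compression, so the compressed level is -14 + 1 = -13 dBFS.
Make-up = target − compressed = -2 − (-13) = 11 dB.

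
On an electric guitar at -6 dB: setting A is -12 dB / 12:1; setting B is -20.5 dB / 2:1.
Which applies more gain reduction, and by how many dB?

B, by 1.75 dB

A: GR = 6 − 6/12 = 5.5 dB.
B: GR = 14.5 − 14.5/2 = 7.25 dB.
B reduces 1.75 dB more.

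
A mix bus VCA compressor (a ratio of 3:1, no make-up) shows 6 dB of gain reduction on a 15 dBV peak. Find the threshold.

Gain reduction = 15 − 9 = 6 dB; output overshoot = GR / (R − 1) = 6 / 2 = 3 dB.
Threshold = output − output overshoot = 9 − 3 = 6 dBV.

6 dBV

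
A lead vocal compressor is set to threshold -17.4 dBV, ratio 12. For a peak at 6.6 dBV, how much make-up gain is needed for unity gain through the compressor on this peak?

22 dB

Overshoot 24 dB → 24/12 = 2 dB after compression, so the compressed level is -17.4 + 2 = -15.4 dBV.
Make-up = target − compressed = 6.6 − (-15.4) = 22 dB.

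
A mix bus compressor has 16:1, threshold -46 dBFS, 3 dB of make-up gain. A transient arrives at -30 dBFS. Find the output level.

-30 dBFS sits 16 dB over threshold.
16:1 compression reduces that to 16/16 = 1 dB over.
Output = -46 + 1 = -45 dBFS; make-up adds 3 dB, giving -42 dBFS.

-42 dBFS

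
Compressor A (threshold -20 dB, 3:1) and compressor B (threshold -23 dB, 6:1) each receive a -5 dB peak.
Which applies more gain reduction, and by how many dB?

A: 15 dB over, compressed to 5 dB over, so 10 dB of GR.
B: 18 dB over, compressed to 3 dB over, so 15 dB of GR.
B reduces 5 dB more.

B, by 5 dB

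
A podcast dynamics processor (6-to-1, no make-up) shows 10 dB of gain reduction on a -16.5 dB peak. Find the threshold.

Gain reduction = -16.5 − (-26.5) = 10 dB; output overshoot = GR / (R − 1) = 10 / 5 = 2 dB.
Threshold = output − output overshoot = -26.5 − 2 = -28.5 dB.

-28.5 dB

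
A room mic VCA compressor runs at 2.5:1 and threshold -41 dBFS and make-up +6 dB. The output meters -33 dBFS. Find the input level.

Remove make-up: -33 − 6 = -39 dBFS.
That's 2 dB above the -41 dBFS threshold.
Input overshoot = R × output overshoot = 5 dB → input = -41 + 5 = -36 dBFS.

-36 dBFS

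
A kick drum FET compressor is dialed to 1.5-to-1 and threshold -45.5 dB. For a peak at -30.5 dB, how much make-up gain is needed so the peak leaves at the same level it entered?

5 dB

Overshoot 15 dB → 15/1.5 = 10 dB after compression, so the compressed level is -45.5 + 10 = -35.5 dB.
Make-up = target − compressed = -30.5 − (-35.5) = 5 dB.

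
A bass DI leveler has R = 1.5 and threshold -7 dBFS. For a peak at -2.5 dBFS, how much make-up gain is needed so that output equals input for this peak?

1.5 dB

The peak compresses to -7 + 4.5/1.5 = -4 dBFS.
To reach -2.5 dBFS requires -2.5 − (-4) = 1.5 dB of make-up.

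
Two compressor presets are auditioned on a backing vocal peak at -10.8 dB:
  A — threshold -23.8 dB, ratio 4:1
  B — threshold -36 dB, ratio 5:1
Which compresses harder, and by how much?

B, by 10.41 dB

A: overshoot 13 dB → output overshoot 3.25 dB → GR 9.75 dB.
B: overshoot 25.2 dB → output overshoot 5.04 dB → GR 20.16 dB.
B reduces 10.41 dB more.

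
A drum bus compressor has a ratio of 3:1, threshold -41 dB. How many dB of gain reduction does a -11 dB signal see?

20 dB

-11 dB exceeds the threshold by 30 dB.
A 3:1 ratio leaves 10 dB of that excess.
GR = overshoot in − overshoot out = 30 − 10 = 20 dB.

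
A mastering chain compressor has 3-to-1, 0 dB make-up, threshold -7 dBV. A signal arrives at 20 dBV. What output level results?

20 dBV sits 27 dB over threshold.
The 27 dB excess becomes 9 dB after 3:1 reduction.
Output = -7 + 9 = 2 dBV.

2 dBV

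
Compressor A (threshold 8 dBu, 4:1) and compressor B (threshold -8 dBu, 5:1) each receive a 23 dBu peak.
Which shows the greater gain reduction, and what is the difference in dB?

B, by 13.55 dB

A: overshoot 15 dB → output overshoot 3.75 dB → GR 11.25 dB.
B: overshoot 31 dB → output overshoot 6.2 dB → GR 24.8 dB.
B reduces 13.55 dB more.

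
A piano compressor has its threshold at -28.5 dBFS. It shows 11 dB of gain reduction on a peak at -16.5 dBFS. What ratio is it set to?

12:1

Input overshoot = -16.5 − (-28.5) = 12 dB.
Output overshoot = 12 − 11 = 1 dB.
Ratio = input overshoot / output overshoot = 12 / 1 = 12.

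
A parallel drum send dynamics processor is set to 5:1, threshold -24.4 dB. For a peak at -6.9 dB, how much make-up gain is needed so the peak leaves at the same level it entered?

14 dB

Overshoot 17.5 dB → 17.5/5 = 3.5 dB after compression, so the compressed level is -24.4 + 3.5 = -20.9 dB.
Make-up = target − compressed = -6.9 − (-20.9) = 14 dB.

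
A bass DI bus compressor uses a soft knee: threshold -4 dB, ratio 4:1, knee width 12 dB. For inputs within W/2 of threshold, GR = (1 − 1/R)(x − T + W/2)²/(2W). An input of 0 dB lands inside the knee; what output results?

-3.125 dB

x − T + W/2 = 0 − (-4) + 6 = 10.
GR = (1 − 1/4) × 10² / 24 = 0.75 × 100 / 24 = 3.125 dB.
Output = 0 − 3.125 = -3.125 dB.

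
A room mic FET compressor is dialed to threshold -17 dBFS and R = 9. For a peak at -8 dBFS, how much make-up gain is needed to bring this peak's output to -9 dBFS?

7 dB

Overshoot 9 dB → 9/9 = 1 dB after compression, so the compressed level is -17 + 1 = -16 dBFS.
Make-up = target − compressed = -9 − (-16) = 7 dB.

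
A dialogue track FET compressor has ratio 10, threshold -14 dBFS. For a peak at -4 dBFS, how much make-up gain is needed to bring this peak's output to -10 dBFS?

The peak compresses to -14 + 10/10 = -13 dBFS.
To reach -10 dBFS requires -10 − (-13) = 3 dB of make-up.

3 dB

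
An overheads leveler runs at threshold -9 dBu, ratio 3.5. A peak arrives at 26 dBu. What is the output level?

Overshoot: 26 − (-9) = 35 dB.
The 35 dB excess becomes 10 dB after 3.5:1 reduction.
Output = -9 + 10 = 1 dBu.

1 dBu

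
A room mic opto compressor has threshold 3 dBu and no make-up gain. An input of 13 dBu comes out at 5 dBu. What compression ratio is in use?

Input overshoot = 13 − 3 = 10 dB; output overshoot = 5 − 3 = 2 dB.
Ratio = 10 / 2 = 5.

5:1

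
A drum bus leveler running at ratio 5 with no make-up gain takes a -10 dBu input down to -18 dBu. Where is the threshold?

Input is 10 dB above T (since output overshoot × R = input overshoot: (-18 − T)·5 = -10 − T gives T = -20 dBu).
Check: -20 + (-10 − (-20))/5 = -20 + 2 = -18 dBu. ✓

-20 dBu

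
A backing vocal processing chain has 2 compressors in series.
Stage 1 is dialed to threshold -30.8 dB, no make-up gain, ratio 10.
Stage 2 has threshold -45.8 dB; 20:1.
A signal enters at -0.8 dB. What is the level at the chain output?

-44.9 dB

Stage 1: 30 dB above -30.8 dB, reduced 10:1 to 3 dB above → -27.8 dB.
Stage 2: overshoot 18 dB → 18/20 = 0.9 dB → -44.9 dB.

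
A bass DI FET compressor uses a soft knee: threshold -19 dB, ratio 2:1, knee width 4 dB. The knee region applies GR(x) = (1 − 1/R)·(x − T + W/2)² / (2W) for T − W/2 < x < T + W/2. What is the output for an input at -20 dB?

x − T + W/2 = -20 − (-19) + 2 = 1.
GR = (1 − 1/2) × 1² / 8 = 0.5 × 1 / 8 = 0.0625 dB.
Output = -20 − 0.0625 = -20.0625 dB.

-20.0625 dB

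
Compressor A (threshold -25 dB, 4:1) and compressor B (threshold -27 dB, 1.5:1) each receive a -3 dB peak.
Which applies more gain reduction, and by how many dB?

A: 22 dB over, compressed to 5.5 dB over, so 16.5 dB of GR.
B: 24 dB over, compressed to 16 dB over, so 8 dB of GR.
A applies 8.5 dB more gain reduction.

A, by 8.5 dB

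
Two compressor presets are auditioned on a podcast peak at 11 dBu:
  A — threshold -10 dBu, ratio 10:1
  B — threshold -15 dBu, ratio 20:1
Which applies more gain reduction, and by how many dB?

B, by 5.8 dB

A: GR = 21 − 21/10 = 18.9 dB.
B: GR = 26 − 26/20 = 24.7 dB.
Difference: 5.8 dB in favour of B.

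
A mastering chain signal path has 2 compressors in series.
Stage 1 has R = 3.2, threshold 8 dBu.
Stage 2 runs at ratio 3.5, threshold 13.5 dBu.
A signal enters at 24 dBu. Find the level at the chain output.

13 dBu

Stage 1: 24 dBu is 16 dB over 8 dBu; at 3.2:1 that becomes 5 dB over, giving 13 dBu.
Stage 2: 13 dBu is at or below the 13.5 dBu threshold — no compression; output 13 dBu.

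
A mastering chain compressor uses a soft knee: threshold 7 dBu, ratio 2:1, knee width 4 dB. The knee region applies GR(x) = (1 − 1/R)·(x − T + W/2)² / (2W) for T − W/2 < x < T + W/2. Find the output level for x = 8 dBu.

7.4375 dBu

x − T + W/2 = 8 − 7 + 2 = 3.
GR = (1 − 1/2) × 3² / 8 = 0.5 × 9 / 8 = 0.5625 dB.
Output = 8 − 0.5625 = 7.4375 dBu.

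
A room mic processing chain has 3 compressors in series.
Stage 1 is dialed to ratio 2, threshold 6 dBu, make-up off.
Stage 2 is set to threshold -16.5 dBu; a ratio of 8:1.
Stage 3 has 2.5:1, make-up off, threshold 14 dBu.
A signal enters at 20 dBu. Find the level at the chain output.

-12.8125 dBu

Stage 1: 20 dBu is 14 dB over 6 dBu; at 2:1 that becomes 7 dB over, giving 13 dBu.
Stage 2: 13 dBu is 29.5 dB over -16.5 dBu; at 8:1 that becomes 3.6875 dB over, giving -12.8125 dBu.
Stage 3: -12.8125 dBu ≤ 14 dBu, so stage 3 doesn't engage; output -12.8125 dBu.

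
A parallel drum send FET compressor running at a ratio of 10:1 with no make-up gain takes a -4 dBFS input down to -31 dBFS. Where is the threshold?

-34 dBFS

Input is 30 dB above T (since output overshoot × R = input overshoot: (-31 − T)·10 = -4 − T gives T = -34 dBFS).
Check: -34 + (-4 − (-34))/10 = -34 + 3 = -31 dBFS. ✓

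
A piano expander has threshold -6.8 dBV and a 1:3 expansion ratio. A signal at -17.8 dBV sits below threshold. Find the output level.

The input is 11 dB below the -6.8 dBV threshold.
A 1:3 expander multiplies undershoot by 3: 11 × 3 = 33 dB below threshold.
Output = -6.8 − 33 = -39.8 dBV.

-39.8 dBV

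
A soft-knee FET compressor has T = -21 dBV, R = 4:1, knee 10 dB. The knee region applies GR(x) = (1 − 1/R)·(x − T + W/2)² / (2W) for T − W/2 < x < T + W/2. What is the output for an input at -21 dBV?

-21.9375 dBV

x − T + W/2 = -21 − (-21) + 5 = 5.
GR = (1 − 1/4) × 5² / 20 = 0.75 × 25 / 20 = 0.9375 dB.
Output = -21 − 0.9375 = -21.9375 dBV.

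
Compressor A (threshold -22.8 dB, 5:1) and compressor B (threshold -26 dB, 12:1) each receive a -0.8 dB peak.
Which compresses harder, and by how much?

A: GR = 22 − 22/5 = 17.6 dB.
B: GR = 25.2 − 25.2/12 = 23.1 dB.
B reduces 5.5 dB more.

B, by 5.5 dB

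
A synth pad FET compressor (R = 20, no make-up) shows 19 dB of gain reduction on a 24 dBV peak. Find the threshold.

4 dBV

Let T be the threshold. Output overshoot = (input overshoot)/R, so 5 − T = (24 − T)/20.
20·(5 − T) = 24 − T → 19·T = 100 − 24 = 76.
T = 76/19 = 4 dBV.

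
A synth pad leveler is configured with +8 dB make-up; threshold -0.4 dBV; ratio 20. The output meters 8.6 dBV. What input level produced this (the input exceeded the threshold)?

19.6 dBV

Before make-up, the level was 8.6 − 8 = 0.6 dBV.
The compressed level sits 0.6 − (-0.4) = 1 dB over threshold.
Undo the ratio: input overshoot = 1 × 20 = 20 dB, giving input = 19.6 dBV.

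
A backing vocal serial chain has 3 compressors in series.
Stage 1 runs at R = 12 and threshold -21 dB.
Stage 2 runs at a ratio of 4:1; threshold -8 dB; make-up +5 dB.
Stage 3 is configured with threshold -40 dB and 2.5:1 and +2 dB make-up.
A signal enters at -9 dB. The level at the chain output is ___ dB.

-28 dB

Stage 1: overshoot 12 dB → 12/12 = 1 dB → -20 dB.
Stage 2: -20 dB ≤ -8 dB, so stage 2 doesn't engage; make-up brings it to -15 dB.
Stage 3: 25 dB above -40 dB, reduced 2.5:1 to 10 dB above → -30 dB; +2 dB make-up → -28 dB.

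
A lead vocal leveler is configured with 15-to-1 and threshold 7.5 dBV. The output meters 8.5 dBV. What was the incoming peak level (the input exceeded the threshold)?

That's 1 dB above the 7.5 dBV threshold.
Input overshoot = R × output overshoot = 15 dB → input = 7.5 + 15 = 22.5 dBV.

22.5 dBV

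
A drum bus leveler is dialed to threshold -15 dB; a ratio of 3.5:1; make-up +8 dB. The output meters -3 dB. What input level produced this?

Stripping the +8 dB make-up gives -11 dB at the gain stage.
The compressed level sits -11 − (-15) = 4 dB over threshold.
Before 3.5:1 compression the overshoot was 4 × 3.5 = 14 dB, so input = -15 + 14 = -1 dB.

-1 dB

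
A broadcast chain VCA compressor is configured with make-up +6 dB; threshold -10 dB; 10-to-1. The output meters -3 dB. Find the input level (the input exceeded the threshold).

0 dB

Remove make-up: -3 − 6 = -9 dB.
That's 1 dB above the -10 dB threshold.
Input overshoot = R × output overshoot = 10 dB → input = -10 + 10 = 0 dB.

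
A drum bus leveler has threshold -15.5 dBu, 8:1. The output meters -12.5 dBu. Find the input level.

8.5 dBu

That's 3 dB above the -15.5 dBu threshold.
Input overshoot = R × output overshoot = 24 dB → input = -15.5 + 24 = 8.5 dBu.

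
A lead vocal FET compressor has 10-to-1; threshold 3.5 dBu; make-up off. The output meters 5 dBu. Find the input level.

Post-compression overshoot = 5 − 3.5 = 1.5 dB.
Input overshoot = R × output overshoot = 15 dB → input = 3.5 + 15 = 18.5 dBu.

18.5 dBu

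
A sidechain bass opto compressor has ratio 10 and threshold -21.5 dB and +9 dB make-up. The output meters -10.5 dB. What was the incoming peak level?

-1.5 dB

Before make-up, the level was -10.5 − 9 = -19.5 dB.
Post-compression overshoot = -19.5 − (-21.5) = 2 dB.
Before 10:1 compression the overshoot was 2 × 10 = 20 dB, so input = -21.5 + 20 = -1.5 dB.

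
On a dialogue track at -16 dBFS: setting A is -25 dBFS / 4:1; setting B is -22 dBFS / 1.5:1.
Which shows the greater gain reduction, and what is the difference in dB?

A: 9 dB over, compressed to 2.25 dB over, so 6.75 dB of GR.
B: 6 dB over, compressed to 4 dB over, so 2 dB of GR.
A reduces 4.75 dB more.

A, by 4.75 dB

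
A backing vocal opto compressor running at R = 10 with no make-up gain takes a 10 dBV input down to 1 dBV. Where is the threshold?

Let T be the threshold. Output overshoot = (input overshoot)/R, so 1 − T = (10 − T)/10.
10·(1 − T) = 10 − T → 9·T = 10 − 10 = 0.
T = 0/9 = 0 dBV.

0 dBV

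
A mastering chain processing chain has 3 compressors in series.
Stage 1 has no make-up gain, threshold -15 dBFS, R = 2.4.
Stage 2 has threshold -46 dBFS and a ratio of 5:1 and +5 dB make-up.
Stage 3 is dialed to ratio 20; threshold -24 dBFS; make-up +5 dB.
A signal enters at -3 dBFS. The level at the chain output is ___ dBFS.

Stage 1: -3 dBFS is 12 dB over -15 dBFS; at 2.4:1 that becomes 5 dB over, giving -10 dBFS.
Stage 2: overshoot 36 dB → 36/5 = 7.2 dB → -38.8 dBFS; +5 dB make-up → -33.8 dBFS.
Stage 3: below threshold (-33.8 ≤ -24); passes unchanged; make-up brings it to -28.8 dBFS.

-28.8 dBFS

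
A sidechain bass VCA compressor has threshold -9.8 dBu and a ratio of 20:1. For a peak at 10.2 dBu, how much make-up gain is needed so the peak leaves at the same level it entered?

Without make-up, output = threshold + overshoot/20 = -9.8 + 1 = -8.8 dBu.
Gap to target: 19 dB.

19 dB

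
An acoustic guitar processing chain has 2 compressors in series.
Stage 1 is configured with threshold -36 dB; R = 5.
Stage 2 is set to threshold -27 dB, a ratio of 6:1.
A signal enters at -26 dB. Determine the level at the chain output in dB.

Stage 1: overshoot 10 dB → 10/5 = 2 dB → -34 dB.
Stage 2: -34 dB ≤ -27 dB, so stage 2 doesn't engage; output -34 dB.

-34 dB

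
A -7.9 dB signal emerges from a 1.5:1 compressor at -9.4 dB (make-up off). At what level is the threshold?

Let T be the threshold. Output overshoot = (input overshoot)/R, so -9.4 − T = (-7.9 − T)/1.5.
1.5·(-9.4 − T) = -7.9 − T → 0.5·T = -14.1 − (-7.9) = -6.2.
T = -6.2/0.5 = -12.4 dB.

-12.4 dB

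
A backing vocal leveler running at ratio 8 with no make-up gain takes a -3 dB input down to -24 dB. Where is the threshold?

Input is 24 dB above T (since output overshoot × R = input overshoot: (-24 − T)·8 = -3 − T gives T = -27 dB).
Check: -27 + (-3 − (-27))/8 = -27 + 3 = -24 dB. ✓

-27 dB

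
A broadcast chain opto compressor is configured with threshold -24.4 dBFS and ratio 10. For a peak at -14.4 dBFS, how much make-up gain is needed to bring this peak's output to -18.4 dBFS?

The peak compresses to -24.4 + 10/10 = -23.4 dBFS.
To reach -18.4 dBFS requires -18.4 − (-23.4) = 5 dB of make-up.

5 dB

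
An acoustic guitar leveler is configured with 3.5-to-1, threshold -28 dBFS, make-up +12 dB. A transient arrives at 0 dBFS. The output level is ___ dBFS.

-8 dBFS

Overshoot: 0 − (-28) = 28 dB.
At 3.5:1 the overshoot is divided by 3.5, leaving 8 dB above threshold.
So the level is -28 + 8 = -20 dBFS; make-up adds 12 dB, giving -8 dBFS.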